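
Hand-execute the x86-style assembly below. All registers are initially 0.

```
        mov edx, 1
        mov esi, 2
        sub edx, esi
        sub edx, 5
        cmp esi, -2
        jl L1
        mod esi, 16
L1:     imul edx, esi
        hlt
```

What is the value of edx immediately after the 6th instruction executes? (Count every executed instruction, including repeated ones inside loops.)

-6

after mov edx, 1: edx=1
after mov esi, 2: esi=2
after sub edx, esi: edx=1-2=-1
after sub edx, 5: edx=(-1)-5=-6
cmp esi, -2  (cmp 2,-2)
jl L1: not taken
After step 6: edx = -6.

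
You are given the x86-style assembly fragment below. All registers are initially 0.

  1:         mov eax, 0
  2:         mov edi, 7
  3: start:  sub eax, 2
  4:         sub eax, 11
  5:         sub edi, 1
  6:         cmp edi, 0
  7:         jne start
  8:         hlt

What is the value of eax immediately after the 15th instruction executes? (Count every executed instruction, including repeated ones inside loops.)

-39

mov eax, 0 → eax=0
mov edi, 7 → edi=7
sub eax, 2 → eax=0-2=-2
sub eax, 11 → eax=(-2)-11=-13
sub edi, 1 → edi=7-1=6
cmp edi, 0  (cmp 6,0)
jne start: taken
sub eax, 2 → eax=(-13)-2=-15
sub eax, 11 → eax=(-15)-11=-26
sub edi, 1 → edi=6-1=5
cmp edi, 0  (cmp 5,0)
jne start: taken
sub eax, 2 → eax=(-26)-2=-28
sub eax, 11 → eax=(-28)-11=-39
sub edi, 1 → edi=5-1=4
After step 15: eax = -39.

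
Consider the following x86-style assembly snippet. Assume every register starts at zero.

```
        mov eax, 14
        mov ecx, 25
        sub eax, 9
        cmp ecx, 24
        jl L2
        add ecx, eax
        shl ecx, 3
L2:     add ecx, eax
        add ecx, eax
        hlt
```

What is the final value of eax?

mov eax, 14 → eax=14
mov ecx, 25 → ecx=25
sub eax, 9 → eax=14-9=5
cmp ecx, 24  (cmp 25,24)
jl L2: not taken
add ecx, eax → ecx=25+5=30
shl ecx, 3 → ecx=30<<3=240
add ecx, eax → ecx=240+5=245
add ecx, eax → ecx=245+5=250
halt.

5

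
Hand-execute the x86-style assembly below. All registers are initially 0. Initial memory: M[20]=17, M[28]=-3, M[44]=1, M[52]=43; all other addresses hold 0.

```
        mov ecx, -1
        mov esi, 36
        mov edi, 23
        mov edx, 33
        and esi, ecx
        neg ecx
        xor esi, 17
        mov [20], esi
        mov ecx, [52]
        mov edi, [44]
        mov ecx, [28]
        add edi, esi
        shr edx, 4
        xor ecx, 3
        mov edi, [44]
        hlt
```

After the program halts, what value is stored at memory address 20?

after mov ecx, -1: ecx=-1
after mov esi, 36: esi=36
after mov edi, 23: edi=23
after mov edx, 33: edx=33
after and esi, ecx: esi=36&(-1)=36
after neg ecx: ecx=-(-1)=1
after xor esi, 17: esi=36^17=53
mov [20], esi → M[20]=53
after mov ecx, [52]: ecx=M[52]=43
after mov edi, [44]: edi=M[44]=1
after mov ecx, [28]: ecx=M[28]=-3
after add edi, esi: edi=1+53=54
after shr edx, 4: edx=33>>4=2
after xor ecx, 3: ecx=(-3)^3=-2
after mov edi, [44]: edi=M[44]=1
halt.

53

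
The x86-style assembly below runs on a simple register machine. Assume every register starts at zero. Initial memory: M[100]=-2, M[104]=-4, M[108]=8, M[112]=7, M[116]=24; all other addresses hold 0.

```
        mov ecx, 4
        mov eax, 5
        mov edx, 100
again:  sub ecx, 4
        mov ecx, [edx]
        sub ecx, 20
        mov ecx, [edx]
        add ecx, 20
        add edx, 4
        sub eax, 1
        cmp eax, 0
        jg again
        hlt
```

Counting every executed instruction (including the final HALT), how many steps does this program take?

after mov ecx, 4: ecx=4
after mov eax, 5: eax=5
after mov edx, 100: edx=100
after sub ecx, 4: ecx=4-4=0
after mov ecx, [edx]: ecx=M[100]=-2
after sub ecx, 20: ecx=(-2)-20=-22
after mov ecx, [edx]: ecx=M[100]=-2
after add ecx, 20: ecx=(-2)+20=18
after add edx, 4: edx=100+4=104
after sub eax, 1: eax=5-1=4
cmp eax, 0  (cmp 4,0)
jg again: taken
after sub ecx, 4: ecx=18-4=14
after mov ecx, [edx]: ecx=M[104]=-4
after sub ecx, 20: ecx=(-4)-20=-24
after mov ecx, [edx]: ecx=M[104]=-4
after add ecx, 20: ecx=(-4)+20=16
after add edx, 4: edx=104+4=108
after sub eax, 1: eax=4-1=3
cmp eax, 0  (cmp 3,0)
jg again: taken
after sub ecx, 4: ecx=16-4=12
after mov ecx, [edx]: ecx=M[108]=8
after sub ecx, 20: ecx=8-20=-12
after mov ecx, [edx]: ecx=M[108]=8
after add ecx, 20: ecx=8+20=28
after add edx, 4: edx=108+4=112
after sub eax, 1: eax=3-1=2
cmp eax, 0  (cmp 2,0)
jg again: taken
after sub ecx, 4: ecx=28-4=24
after mov ecx, [edx]: ecx=M[112]=7
after sub ecx, 20: ecx=7-20=-13
after mov ecx, [edx]: ecx=M[112]=7
after add ecx, 20: ecx=7+20=27
after add edx, 4: edx=112+4=116
after sub eax, 1: eax=2-1=1
cmp eax, 0  (cmp 1,0)
jg again: taken
after sub ecx, 4: ecx=27-4=23
after mov ecx, [edx]: ecx=M[116]=24
after sub ecx, 20: ecx=24-20=4
after mov ecx, [edx]: ecx=M[116]=24
after add ecx, 20: ecx=24+20=44
after add edx, 4: edx=116+4=120
after sub eax, 1: eax=1-1=0
cmp eax, 0  (cmp 0,0)
jg again: not taken
halt.
Total executed instructions: 49.

49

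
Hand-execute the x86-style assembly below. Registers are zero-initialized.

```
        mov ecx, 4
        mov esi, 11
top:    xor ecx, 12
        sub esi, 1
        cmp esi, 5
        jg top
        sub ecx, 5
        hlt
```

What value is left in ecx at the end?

-1

ecx=4
esi=11
ecx=4^12=8
esi=11-1=10
cmp esi, 5  (cmp 10,5)
jg top: taken
ecx=8^12=4
esi=10-1=9
cmp esi, 5  (cmp 9,5)
jg top: taken
ecx=4^12=8
esi=9-1=8
cmp esi, 5  (cmp 8,5)
jg top: taken
ecx=8^12=4
esi=8-1=7
cmp esi, 5  (cmp 7,5)
jg top: taken
ecx=4^12=8
esi=7-1=6
cmp esi, 5  (cmp 6,5)
jg top: taken
ecx=8^12=4
esi=6-1=5
cmp esi, 5  (cmp 5,5)
jg top: not taken
ecx=4-5=-1
halt.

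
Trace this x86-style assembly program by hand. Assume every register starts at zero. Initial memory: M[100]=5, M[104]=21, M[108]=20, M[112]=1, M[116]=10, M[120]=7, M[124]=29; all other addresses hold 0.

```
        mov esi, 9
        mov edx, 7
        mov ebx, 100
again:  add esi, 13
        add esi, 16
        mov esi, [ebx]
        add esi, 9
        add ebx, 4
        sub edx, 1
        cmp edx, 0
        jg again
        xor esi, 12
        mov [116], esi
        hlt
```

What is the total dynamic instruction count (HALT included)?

62

esi=9
edx=7
ebx=100
esi=9+13=22
esi=22+16=38
esi=M[100]=5
esi=5+9=14
ebx=100+4=104
edx=7-1=6
cmp edx, 0  (cmp 6,0)
jg again: taken
esi=14+13=27
esi=27+16=43
esi=M[104]=21
esi=21+9=30
ebx=104+4=108
edx=6-1=5
cmp edx, 0  (cmp 5,0)
jg again: taken
esi=30+13=43
esi=43+16=59
esi=M[108]=20
esi=20+9=29
ebx=108+4=112
edx=5-1=4
cmp edx, 0  (cmp 4,0)
jg again: taken
esi=29+13=42
esi=42+16=58
esi=M[112]=1
esi=1+9=10
ebx=112+4=116
edx=4-1=3
cmp edx, 0  (cmp 3,0)
jg again: taken
esi=10+13=23
esi=23+16=39
esi=M[116]=10
esi=10+9=19
ebx=116+4=120
edx=3-1=2
cmp edx, 0  (cmp 2,0)
jg again: taken
esi=19+13=32
esi=32+16=48
esi=M[120]=7
esi=7+9=16
ebx=120+4=124
edx=2-1=1
cmp edx, 0  (cmp 1,0)
jg again: taken
esi=16+13=29
esi=29+16=45
esi=M[124]=29
esi=29+9=38
ebx=124+4=128
edx=1-1=0
cmp edx, 0  (cmp 0,0)
jg again: not taken
esi=38^12=42
mov [116], esi → M[116]=42
halt.
Total executed instructions: 62.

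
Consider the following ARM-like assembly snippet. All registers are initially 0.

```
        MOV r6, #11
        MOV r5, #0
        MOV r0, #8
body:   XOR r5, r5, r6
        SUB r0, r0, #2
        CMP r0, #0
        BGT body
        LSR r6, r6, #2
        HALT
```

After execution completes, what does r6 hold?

after MOV r6, #11: r6=11
after MOV r5, #0: r5=0
after MOV r0, #8: r0=8
after XOR r5, r5, r6: r5=0^11=11
after SUB r0, r0, #2: r0=8-2=6
CMP r0, #0  (cmp 6,0)
BGT body: taken
after XOR r5, r5, r6: r5=11^11=0
after SUB r0, r0, #2: r0=6-2=4
CMP r0, #0  (cmp 4,0)
BGT body: taken
after XOR r5, r5, r6: r5=0^11=11
after SUB r0, r0, #2: r0=4-2=2
CMP r0, #0  (cmp 2,0)
BGT body: taken
after XOR r5, r5, r6: r5=11^11=0
after SUB r0, r0, #2: r0=2-2=0
CMP r0, #0  (cmp 0,0)
BGT body: not taken
after LSR r6, r6, #2: r6=11>>2=2
halt.

2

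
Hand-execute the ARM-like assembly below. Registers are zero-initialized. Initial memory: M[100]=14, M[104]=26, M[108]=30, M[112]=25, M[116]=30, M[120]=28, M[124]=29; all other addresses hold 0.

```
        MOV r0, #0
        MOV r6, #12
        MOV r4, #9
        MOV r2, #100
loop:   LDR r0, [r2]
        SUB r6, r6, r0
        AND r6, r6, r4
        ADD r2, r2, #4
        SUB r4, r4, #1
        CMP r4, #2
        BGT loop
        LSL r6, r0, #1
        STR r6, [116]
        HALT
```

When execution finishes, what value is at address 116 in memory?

MOV r0, #0 → r0=0
MOV r6, #12 → r6=12
MOV r4, #9 → r4=9
MOV r2, #100 → r2=100
LDR r0, [r2] → r0=M[100]=14
SUB r6, r6, r0 → r6=12-14=-2
AND r6, r6, r4 → r6=(-2)&9=8
ADD r2, r2, #4 → r2=100+4=104
SUB r4, r4, #1 → r4=9-1=8
CMP r4, #2  (cmp 8,2)
BGT loop: taken
LDR r0, [r2] → r0=M[104]=26
SUB r6, r6, r0 → r6=8-26=-18
AND r6, r6, r4 → r6=(-18)&8=8
ADD r2, r2, #4 → r2=104+4=108
SUB r4, r4, #1 → r4=8-1=7
CMP r4, #2  (cmp 7,2)
BGT loop: taken
LDR r0, [r2] → r0=M[108]=30
SUB r6, r6, r0 → r6=8-30=-22
AND r6, r6, r4 → r6=(-22)&7=2
ADD r2, r2, #4 → r2=108+4=112
SUB r4, r4, #1 → r4=7-1=6
CMP r4, #2  (cmp 6,2)
BGT loop: taken
LDR r0, [r2] → r0=M[112]=25
SUB r6, r6, r0 → r6=2-25=-23
AND r6, r6, r4 → r6=(-23)&6=0
ADD r2, r2, #4 → r2=112+4=116
SUB r4, r4, #1 → r4=6-1=5
CMP r4, #2  (cmp 5,2)
BGT loop: taken
LDR r0, [r2] → r0=M[116]=30
SUB r6, r6, r0 → r6=0-30=-30
AND r6, r6, r4 → r6=(-30)&5=0
ADD r2, r2, #4 → r2=116+4=120
SUB r4, r4, #1 → r4=5-1=4
CMP r4, #2  (cmp 4,2)
BGT loop: taken
LDR r0, [r2] → r0=M[120]=28
SUB r6, r6, r0 → r6=0-28=-28
AND r6, r6, r4 → r6=(-28)&4=4
ADD r2, r2, #4 → r2=120+4=124
SUB r4, r4, #1 → r4=4-1=3
CMP r4, #2  (cmp 3,2)
BGT loop: taken
LDR r0, [r2] → r0=M[124]=29
SUB r6, r6, r0 → r6=4-29=-25
AND r6, r6, r4 → r6=(-25)&3=3
ADD r2, r2, #4 → r2=124+4=128
SUB r4, r4, #1 → r4=3-1=2
CMP r4, #2  (cmp 2,2)
BGT loop: not taken
LSL r6, r0, #1 → r6=29<<1=58
STR r6, [116] → M[116]=58
halt.

58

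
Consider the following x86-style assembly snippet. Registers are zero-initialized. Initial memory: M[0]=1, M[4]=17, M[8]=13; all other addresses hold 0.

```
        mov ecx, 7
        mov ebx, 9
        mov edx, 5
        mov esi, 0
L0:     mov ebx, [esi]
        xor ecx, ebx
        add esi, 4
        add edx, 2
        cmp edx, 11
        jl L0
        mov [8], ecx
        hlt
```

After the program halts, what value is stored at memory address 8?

after mov ecx, 7: ecx=7
after mov ebx, 9: ebx=9
after mov edx, 5: edx=5
after mov esi, 0: esi=0
after mov ebx, [esi]: ebx=M[0]=1
after xor ecx, ebx: ecx=7^1=6
after add esi, 4: esi=0+4=4
after add edx, 2: edx=5+2=7
cmp edx, 11  (cmp 7,11)
jl L0: taken
after mov ebx, [esi]: ebx=M[4]=17
after xor ecx, ebx: ecx=6^17=23
after add esi, 4: esi=4+4=8
after add edx, 2: edx=7+2=9
cmp edx, 11  (cmp 9,11)
jl L0: taken
after mov ebx, [esi]: ebx=M[8]=13
after xor ecx, ebx: ecx=23^13=26
after add esi, 4: esi=8+4=12
after add edx, 2: edx=9+2=11
cmp edx, 11  (cmp 11,11)
jl L0: not taken
mov [8], ecx → M[8]=26
halt.

26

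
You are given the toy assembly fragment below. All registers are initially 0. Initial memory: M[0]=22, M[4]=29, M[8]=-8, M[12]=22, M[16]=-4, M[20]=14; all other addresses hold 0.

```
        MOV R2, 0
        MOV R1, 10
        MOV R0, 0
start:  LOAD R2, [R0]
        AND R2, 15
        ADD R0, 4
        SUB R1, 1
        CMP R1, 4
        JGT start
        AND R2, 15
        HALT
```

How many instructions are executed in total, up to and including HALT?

41

MOV R2, 0 → R2=0
MOV R1, 10 → R1=10
MOV R0, 0 → R0=0
LOAD R2, [R0] → R2=M[0]=22
AND R2, 15 → R2=22&15=6
ADD R0, 4 → R0=0+4=4
SUB R1, 1 → R1=10-1=9
CMP R1, 4  (cmp 9,4)
JGT start: taken
LOAD R2, [R0] → R2=M[4]=29
AND R2, 15 → R2=29&15=13
ADD R0, 4 → R0=4+4=8
SUB R1, 1 → R1=9-1=8
CMP R1, 4  (cmp 8,4)
JGT start: taken
LOAD R2, [R0] → R2=M[8]=-8
AND R2, 15 → R2=(-8)&15=8
ADD R0, 4 → R0=8+4=12
SUB R1, 1 → R1=8-1=7
CMP R1, 4  (cmp 7,4)
JGT start: taken
LOAD R2, [R0] → R2=M[12]=22
AND R2, 15 → R2=22&15=6
ADD R0, 4 → R0=12+4=16
SUB R1, 1 → R1=7-1=6
CMP R1, 4  (cmp 6,4)
JGT start: taken
LOAD R2, [R0] → R2=M[16]=-4
AND R2, 15 → R2=(-4)&15=12
ADD R0, 4 → R0=16+4=20
SUB R1, 1 → R1=6-1=5
CMP R1, 4  (cmp 5,4)
JGT start: taken
LOAD R2, [R0] → R2=M[20]=14
AND R2, 15 → R2=14&15=14
ADD R0, 4 → R0=20+4=24
SUB R1, 1 → R1=5-1=4
CMP R1, 4  (cmp 4,4)
JGT start: not taken
AND R2, 15 → R2=14&15=14
halt.
Total executed instructions: 41.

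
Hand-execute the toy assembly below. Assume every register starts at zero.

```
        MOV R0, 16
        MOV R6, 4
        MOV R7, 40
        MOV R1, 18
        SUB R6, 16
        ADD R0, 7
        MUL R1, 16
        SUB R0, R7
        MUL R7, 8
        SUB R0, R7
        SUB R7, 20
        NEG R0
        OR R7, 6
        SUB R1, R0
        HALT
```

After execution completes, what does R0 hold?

337

R0=16
R6=4
R7=40
R1=18
R6=4-16=-12
R0=16+7=23
R1=18*16=288
R0=23-40=-17
R7=40*8=320
R0=(-17)-320=-337
R7=320-20=300
R0=-(-337)=337
R7=300|6=302
R1=288-337=-49
halt.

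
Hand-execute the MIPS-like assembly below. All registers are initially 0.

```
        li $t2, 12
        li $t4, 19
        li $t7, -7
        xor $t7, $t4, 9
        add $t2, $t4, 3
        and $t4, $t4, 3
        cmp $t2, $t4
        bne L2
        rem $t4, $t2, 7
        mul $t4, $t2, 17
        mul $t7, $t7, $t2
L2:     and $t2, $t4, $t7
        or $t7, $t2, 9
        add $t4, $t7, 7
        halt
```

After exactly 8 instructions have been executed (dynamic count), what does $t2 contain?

22

$t2=12
$t4=19
$t7=-7
$t7=19^9=26
$t2=19+3=22
$t4=19&3=3
cmp $t2, $t4  (cmp 22,3)
bne L2: taken
After step 8: $t2 = 22.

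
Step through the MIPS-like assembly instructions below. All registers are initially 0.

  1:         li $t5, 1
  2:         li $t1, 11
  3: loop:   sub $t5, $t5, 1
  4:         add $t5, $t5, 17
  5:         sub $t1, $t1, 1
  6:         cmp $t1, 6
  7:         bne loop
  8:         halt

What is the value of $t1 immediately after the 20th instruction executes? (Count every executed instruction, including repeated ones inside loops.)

7

li $t5, 1 → $t5=1
li $t1, 11 → $t1=11
sub $t5, $t5, 1 → $t5=1-1=0
add $t5, $t5, 17 → $t5=0+17=17
sub $t1, $t1, 1 → $t1=11-1=10
cmp $t1, 6  (cmp 10,6)
bne loop: taken
sub $t5, $t5, 1 → $t5=17-1=16
add $t5, $t5, 17 → $t5=16+17=33
sub $t1, $t1, 1 → $t1=10-1=9
cmp $t1, 6  (cmp 9,6)
bne loop: taken
sub $t5, $t5, 1 → $t5=33-1=32
add $t5, $t5, 17 → $t5=32+17=49
sub $t1, $t1, 1 → $t1=9-1=8
cmp $t1, 6  (cmp 8,6)
bne loop: taken
sub $t5, $t5, 1 → $t5=49-1=48
add $t5, $t5, 17 → $t5=48+17=65
sub $t1, $t1, 1 → $t1=8-1=7
After step 20: $t1 = 7.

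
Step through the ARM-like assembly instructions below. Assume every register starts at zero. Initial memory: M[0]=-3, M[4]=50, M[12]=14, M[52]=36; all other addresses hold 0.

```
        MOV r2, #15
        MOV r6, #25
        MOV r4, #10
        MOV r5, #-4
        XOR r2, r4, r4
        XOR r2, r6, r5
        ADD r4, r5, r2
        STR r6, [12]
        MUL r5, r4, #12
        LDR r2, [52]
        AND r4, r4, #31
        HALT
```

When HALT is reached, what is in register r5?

after MOV r2, #15: r2=15
after MOV r6, #25: r6=25
after MOV r4, #10: r4=10
after MOV r5, #-4: r5=-4
after XOR r2, r4, r4: r2=10^10=0
after XOR r2, r6, r5: r2=25^(-4)=-27
after ADD r4, r5, r2: r4=(-4)+(-27)=-31
STR r6, [12] → M[12]=25
after MUL r5, r4, #12: r5=(-31)*12=-372
after LDR r2, [52]: r2=M[52]=36
after AND r4, r4, #31: r4=(-31)&31=1
halt.

-372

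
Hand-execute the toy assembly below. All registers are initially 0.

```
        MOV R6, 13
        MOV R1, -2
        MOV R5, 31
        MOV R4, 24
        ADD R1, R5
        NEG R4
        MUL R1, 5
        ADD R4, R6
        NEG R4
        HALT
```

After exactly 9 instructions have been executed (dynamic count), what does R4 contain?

11

R6=13
R1=-2
R5=31
R4=24
R1=(-2)+31=29
R4=-(24)=-24
R1=29*5=145
R4=(-24)+13=-11
R4=-(-11)=11
After step 9: R4 = 11.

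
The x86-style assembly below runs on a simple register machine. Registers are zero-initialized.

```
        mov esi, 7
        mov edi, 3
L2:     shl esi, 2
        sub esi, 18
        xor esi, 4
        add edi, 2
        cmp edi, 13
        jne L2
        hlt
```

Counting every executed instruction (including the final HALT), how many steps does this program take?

after mov esi, 7: esi=7
after mov edi, 3: edi=3
after shl esi, 2: esi=7<<2=28
after sub esi, 18: esi=28-18=10
after xor esi, 4: esi=10^4=14
after add edi, 2: edi=3+2=5
cmp edi, 13  (cmp 5,13)
jne L2: taken
after shl esi, 2: esi=14<<2=56
after sub esi, 18: esi=56-18=38
after xor esi, 4: esi=38^4=34
after add edi, 2: edi=5+2=7
cmp edi, 13  (cmp 7,13)
jne L2: taken
after shl esi, 2: esi=34<<2=136
after sub esi, 18: esi=136-18=118
after xor esi, 4: esi=118^4=114
after add edi, 2: edi=7+2=9
cmp edi, 13  (cmp 9,13)
jne L2: taken
after shl esi, 2: esi=114<<2=456
after sub esi, 18: esi=456-18=438
after xor esi, 4: esi=438^4=434
after add edi, 2: edi=9+2=11
cmp edi, 13  (cmp 11,13)
jne L2: taken
after shl esi, 2: esi=434<<2=1736
after sub esi, 18: esi=1736-18=1718
after xor esi, 4: esi=1718^4=1714
after add edi, 2: edi=11+2=13
cmp edi, 13  (cmp 13,13)
jne L2: not taken
halt.
Total executed instructions: 33.

33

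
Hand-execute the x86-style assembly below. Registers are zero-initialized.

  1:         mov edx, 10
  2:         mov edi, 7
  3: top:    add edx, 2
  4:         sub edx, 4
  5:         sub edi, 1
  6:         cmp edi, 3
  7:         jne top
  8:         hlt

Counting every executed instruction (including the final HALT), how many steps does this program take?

mov edx, 10 → edx=10
mov edi, 7 → edi=7
add edx, 2 → edx=10+2=12
sub edx, 4 → edx=12-4=8
sub edi, 1 → edi=7-1=6
cmp edi, 3  (cmp 6,3)
jne top: taken
add edx, 2 → edx=8+2=10
sub edx, 4 → edx=10-4=6
sub edi, 1 → edi=6-1=5
cmp edi, 3  (cmp 5,3)
jne top: taken
add edx, 2 → edx=6+2=8
sub edx, 4 → edx=8-4=4
sub edi, 1 → edi=5-1=4
cmp edi, 3  (cmp 4,3)
jne top: taken
add edx, 2 → edx=4+2=6
sub edx, 4 → edx=6-4=2
sub edi, 1 → edi=4-1=3
cmp edi, 3  (cmp 3,3)
jne top: not taken
halt.
Total executed instructions: 23.

23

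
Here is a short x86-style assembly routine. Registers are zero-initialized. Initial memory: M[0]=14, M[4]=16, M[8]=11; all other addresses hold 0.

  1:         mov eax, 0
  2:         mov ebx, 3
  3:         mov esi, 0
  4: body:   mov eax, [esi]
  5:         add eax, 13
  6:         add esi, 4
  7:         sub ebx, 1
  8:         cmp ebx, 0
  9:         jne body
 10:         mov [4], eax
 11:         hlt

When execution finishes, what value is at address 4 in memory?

24

after mov eax, 0: eax=0
after mov ebx, 3: ebx=3
after mov esi, 0: esi=0
after mov eax, [esi]: eax=M[0]=14
after add eax, 13: eax=14+13=27
after add esi, 4: esi=0+4=4
after sub ebx, 1: ebx=3-1=2
cmp ebx, 0  (cmp 2,0)
jne body: taken
after mov eax, [esi]: eax=M[4]=16
after add eax, 13: eax=16+13=29
after add esi, 4: esi=4+4=8
after sub ebx, 1: ebx=2-1=1
cmp ebx, 0  (cmp 1,0)
jne body: taken
after mov eax, [esi]: eax=M[8]=11
after add eax, 13: eax=11+13=24
after add esi, 4: esi=8+4=12
after sub ebx, 1: ebx=1-1=0
cmp ebx, 0  (cmp 0,0)
jne body: not taken
mov [4], eax → M[4]=24
halt.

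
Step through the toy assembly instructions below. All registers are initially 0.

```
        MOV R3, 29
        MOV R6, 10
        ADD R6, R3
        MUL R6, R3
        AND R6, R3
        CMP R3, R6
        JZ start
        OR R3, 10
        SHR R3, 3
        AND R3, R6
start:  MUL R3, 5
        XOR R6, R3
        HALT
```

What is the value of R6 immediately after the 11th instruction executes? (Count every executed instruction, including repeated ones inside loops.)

R3=29
R6=10
R6=10+29=39
R6=39*29=1131
R6=1131&29=9
CMP R3, R6  (cmp 29,9)
JZ start: not taken
R3=29|10=31
R3=31>>3=3
R3=3&9=1
R3=1*5=5
After step 11: R6 = 9.

9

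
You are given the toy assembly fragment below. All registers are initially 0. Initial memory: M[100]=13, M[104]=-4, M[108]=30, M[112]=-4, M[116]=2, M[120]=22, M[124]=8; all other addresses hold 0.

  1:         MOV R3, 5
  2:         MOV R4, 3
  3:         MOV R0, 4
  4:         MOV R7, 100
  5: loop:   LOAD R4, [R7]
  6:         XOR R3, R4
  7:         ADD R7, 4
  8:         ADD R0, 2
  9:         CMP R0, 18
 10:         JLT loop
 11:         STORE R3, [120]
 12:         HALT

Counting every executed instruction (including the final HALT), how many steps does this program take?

48

after MOV R3, 5: R3=5
after MOV R4, 3: R4=3
after MOV R0, 4: R0=4
after MOV R7, 100: R7=100
after LOAD R4, [R7]: R4=M[100]=13
after XOR R3, R4: R3=5^13=8
after ADD R7, 4: R7=100+4=104
after ADD R0, 2: R0=4+2=6
CMP R0, 18  (cmp 6,18)
JLT loop: taken
after LOAD R4, [R7]: R4=M[104]=-4
after XOR R3, R4: R3=8^(-4)=-12
after ADD R7, 4: R7=104+4=108
after ADD R0, 2: R0=6+2=8
CMP R0, 18  (cmp 8,18)
JLT loop: taken
after LOAD R4, [R7]: R4=M[108]=30
after XOR R3, R4: R3=(-12)^30=-22
after ADD R7, 4: R7=108+4=112
after ADD R0, 2: R0=8+2=10
CMP R0, 18  (cmp 10,18)
JLT loop: taken
after LOAD R4, [R7]: R4=M[112]=-4
after XOR R3, R4: R3=(-22)^(-4)=22
after ADD R7, 4: R7=112+4=116
after ADD R0, 2: R0=10+2=12
CMP R0, 18  (cmp 12,18)
JLT loop: taken
after LOAD R4, [R7]: R4=M[116]=2
after XOR R3, R4: R3=22^2=20
after ADD R7, 4: R7=116+4=120
after ADD R0, 2: R0=12+2=14
CMP R0, 18  (cmp 14,18)
JLT loop: taken
after LOAD R4, [R7]: R4=M[120]=22
after XOR R3, R4: R3=20^22=2
after ADD R7, 4: R7=120+4=124
after ADD R0, 2: R0=14+2=16
CMP R0, 18  (cmp 16,18)
JLT loop: taken
after LOAD R4, [R7]: R4=M[124]=8
after XOR R3, R4: R3=2^8=10
after ADD R7, 4: R7=124+4=128
after ADD R0, 2: R0=16+2=18
CMP R0, 18  (cmp 18,18)
JLT loop: not taken
STORE R3, [120] → M[120]=10
halt.
Total executed instructions: 48.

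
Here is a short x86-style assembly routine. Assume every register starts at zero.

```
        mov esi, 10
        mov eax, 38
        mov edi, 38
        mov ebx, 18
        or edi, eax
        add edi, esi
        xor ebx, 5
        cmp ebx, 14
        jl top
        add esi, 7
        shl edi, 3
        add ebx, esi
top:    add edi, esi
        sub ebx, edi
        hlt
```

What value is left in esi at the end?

17

esi=10
eax=38
edi=38
ebx=18
edi=38|38=38
edi=38+10=48
ebx=18^5=23
cmp ebx, 14  (cmp 23,14)
jl top: not taken
esi=10+7=17
edi=48<<3=384
ebx=23+17=40
edi=384+17=401
ebx=40-401=-361
halt.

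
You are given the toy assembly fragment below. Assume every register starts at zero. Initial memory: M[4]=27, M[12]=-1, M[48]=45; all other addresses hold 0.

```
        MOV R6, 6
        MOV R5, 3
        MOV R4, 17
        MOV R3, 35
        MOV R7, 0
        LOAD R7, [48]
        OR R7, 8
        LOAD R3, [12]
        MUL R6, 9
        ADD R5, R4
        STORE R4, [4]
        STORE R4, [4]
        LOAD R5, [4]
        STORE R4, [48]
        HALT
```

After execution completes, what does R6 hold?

MOV R6, 6 → R6=6
MOV R5, 3 → R5=3
MOV R4, 17 → R4=17
MOV R3, 35 → R3=35
MOV R7, 0 → R7=0
LOAD R7, [48] → R7=M[48]=45
OR R7, 8 → R7=45|8=45
LOAD R3, [12] → R3=M[12]=-1
MUL R6, 9 → R6=6*9=54
ADD R5, R4 → R5=3+17=20
STORE R4, [4] → M[4]=17
STORE R4, [4] → M[4]=17
LOAD R5, [4] → R5=M[4]=17
STORE R4, [48] → M[48]=17
halt.

54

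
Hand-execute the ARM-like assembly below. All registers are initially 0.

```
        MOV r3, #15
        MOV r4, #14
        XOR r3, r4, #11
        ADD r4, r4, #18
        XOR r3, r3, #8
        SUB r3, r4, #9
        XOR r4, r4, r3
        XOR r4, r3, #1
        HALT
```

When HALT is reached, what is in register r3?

r3=15
r4=14
r3=14^11=5
r4=14+18=32
r3=5^8=13
r3=32-9=23
r4=32^23=55
r4=23^1=22
halt.

23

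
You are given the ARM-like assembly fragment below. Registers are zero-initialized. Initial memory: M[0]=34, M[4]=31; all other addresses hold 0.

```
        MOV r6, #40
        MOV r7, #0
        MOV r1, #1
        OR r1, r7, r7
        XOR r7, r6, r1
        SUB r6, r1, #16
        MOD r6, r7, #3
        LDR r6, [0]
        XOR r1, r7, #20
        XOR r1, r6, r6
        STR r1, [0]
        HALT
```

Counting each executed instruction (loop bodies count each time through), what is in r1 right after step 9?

r6=40
r7=0
r1=1
r1=0|0=0
r7=40^0=40
r6=0-16=-16
r6=40%3=1
r6=M[0]=34
r1=40^20=60
After step 9: r1 = 60.

60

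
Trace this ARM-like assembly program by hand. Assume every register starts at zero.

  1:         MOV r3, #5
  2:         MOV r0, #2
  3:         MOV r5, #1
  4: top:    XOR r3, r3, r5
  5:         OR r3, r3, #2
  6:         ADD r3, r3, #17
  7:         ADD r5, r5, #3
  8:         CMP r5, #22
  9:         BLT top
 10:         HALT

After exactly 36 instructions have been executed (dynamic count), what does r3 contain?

after MOV r3, #5: r3=5
after MOV r0, #2: r0=2
after MOV r5, #1: r5=1
after XOR r3, r3, r5: r3=5^1=4
after OR r3, r3, #2: r3=4|2=6
after ADD r3, r3, #17: r3=6+17=23
after ADD r5, r5, #3: r5=1+3=4
CMP r5, #22  (cmp 4,22)
BLT top: taken
after XOR r3, r3, r5: r3=23^4=19
after OR r3, r3, #2: r3=19|2=19
after ADD r3, r3, #17: r3=19+17=36
after ADD r5, r5, #3: r5=4+3=7
CMP r5, #22  (cmp 7,22)
BLT top: taken
after XOR r3, r3, r5: r3=36^7=35
after OR r3, r3, #2: r3=35|2=35
after ADD r3, r3, #17: r3=35+17=52
after ADD r5, r5, #3: r5=7+3=10
CMP r5, #22  (cmp 10,22)
BLT top: taken
after XOR r3, r3, r5: r3=52^10=62
after OR r3, r3, #2: r3=62|2=62
after ADD r3, r3, #17: r3=62+17=79
after ADD r5, r5, #3: r5=10+3=13
CMP r5, #22  (cmp 13,22)
BLT top: taken
after XOR r3, r3, r5: r3=79^13=66
after OR r3, r3, #2: r3=66|2=66
after ADD r3, r3, #17: r3=66+17=83
after ADD r5, r5, #3: r5=13+3=16
CMP r5, #22  (cmp 16,22)
BLT top: taken
after XOR r3, r3, r5: r3=83^16=67
after OR r3, r3, #2: r3=67|2=67
after ADD r3, r3, #17: r3=67+17=84
After step 36: r3 = 84.

84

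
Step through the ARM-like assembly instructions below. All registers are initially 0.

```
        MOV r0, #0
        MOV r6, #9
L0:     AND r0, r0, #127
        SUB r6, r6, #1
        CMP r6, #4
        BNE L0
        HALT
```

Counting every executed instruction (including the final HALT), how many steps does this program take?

23

after MOV r0, #0: r0=0
after MOV r6, #9: r6=9
after AND r0, r0, #127: r0=0&127=0
after SUB r6, r6, #1: r6=9-1=8
CMP r6, #4  (cmp 8,4)
BNE L0: taken
after AND r0, r0, #127: r0=0&127=0
after SUB r6, r6, #1: r6=8-1=7
CMP r6, #4  (cmp 7,4)
BNE L0: taken
after AND r0, r0, #127: r0=0&127=0
after SUB r6, r6, #1: r6=7-1=6
CMP r6, #4  (cmp 6,4)
BNE L0: taken
after AND r0, r0, #127: r0=0&127=0
after SUB r6, r6, #1: r6=6-1=5
CMP r6, #4  (cmp 5,4)
BNE L0: taken
after AND r0, r0, #127: r0=0&127=0
after SUB r6, r6, #1: r6=5-1=4
CMP r6, #4  (cmp 4,4)
BNE L0: not taken
halt.
Total executed instructions: 23.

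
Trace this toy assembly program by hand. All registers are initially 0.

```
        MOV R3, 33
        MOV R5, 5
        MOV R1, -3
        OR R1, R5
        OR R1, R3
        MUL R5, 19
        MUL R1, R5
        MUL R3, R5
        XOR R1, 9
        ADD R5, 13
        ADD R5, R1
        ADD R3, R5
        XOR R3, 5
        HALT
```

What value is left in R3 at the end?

2960

R3=33
R5=5
R1=-3
R1=(-3)|5=-3
R1=(-3)|33=-3
R5=5*19=95
R1=(-3)*95=-285
R3=33*95=3135
R1=(-285)^9=-278
R5=95+13=108
R5=108+(-278)=-170
R3=3135+(-170)=2965
R3=2965^5=2960
halt.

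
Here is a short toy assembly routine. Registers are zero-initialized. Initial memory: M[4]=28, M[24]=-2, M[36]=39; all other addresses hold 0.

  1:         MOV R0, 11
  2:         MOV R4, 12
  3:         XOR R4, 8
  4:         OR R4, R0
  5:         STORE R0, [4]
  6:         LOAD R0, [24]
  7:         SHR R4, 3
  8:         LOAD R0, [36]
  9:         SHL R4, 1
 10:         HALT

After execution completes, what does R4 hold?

after MOV R0, 11: R0=11
after MOV R4, 12: R4=12
after XOR R4, 8: R4=12^8=4
after OR R4, R0: R4=4|11=15
STORE R0, [4] → M[4]=11
after LOAD R0, [24]: R0=M[24]=-2
after SHR R4, 3: R4=15>>3=1
after LOAD R0, [36]: R0=M[36]=39
after SHL R4, 1: R4=1<<1=2
halt.

2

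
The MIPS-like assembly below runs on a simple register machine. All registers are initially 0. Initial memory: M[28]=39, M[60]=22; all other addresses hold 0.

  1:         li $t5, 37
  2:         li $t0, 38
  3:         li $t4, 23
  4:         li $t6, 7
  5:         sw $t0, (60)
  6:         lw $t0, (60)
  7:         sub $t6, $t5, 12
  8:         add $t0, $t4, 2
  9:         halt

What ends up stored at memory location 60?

after li $t5, 37: $t5=37
after li $t0, 38: $t0=38
after li $t4, 23: $t4=23
after li $t6, 7: $t6=7
sw $t0, (60) → M[60]=38
after lw $t0, (60): $t0=M[60]=38
after sub $t6, $t5, 12: $t6=37-12=25
after add $t0, $t4, 2: $t0=23+2=25
halt.

38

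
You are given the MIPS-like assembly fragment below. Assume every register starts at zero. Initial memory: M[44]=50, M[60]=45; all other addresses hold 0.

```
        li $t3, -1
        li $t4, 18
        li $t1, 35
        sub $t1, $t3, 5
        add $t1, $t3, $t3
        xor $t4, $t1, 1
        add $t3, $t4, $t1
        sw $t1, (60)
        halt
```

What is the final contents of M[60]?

$t3=-1
$t4=18
$t1=35
$t1=(-1)-5=-6
$t1=(-1)+(-1)=-2
$t4=(-2)^1=-1
$t3=(-1)+(-2)=-3
sw $t1, (60) → M[60]=-2
halt.

-2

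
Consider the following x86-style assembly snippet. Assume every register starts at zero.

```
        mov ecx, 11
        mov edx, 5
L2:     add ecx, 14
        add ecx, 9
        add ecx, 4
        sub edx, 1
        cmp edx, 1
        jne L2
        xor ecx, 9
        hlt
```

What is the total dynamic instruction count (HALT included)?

28

after mov ecx, 11: ecx=11
after mov edx, 5: edx=5
after add ecx, 14: ecx=11+14=25
after add ecx, 9: ecx=25+9=34
after add ecx, 4: ecx=34+4=38
after sub edx, 1: edx=5-1=4
cmp edx, 1  (cmp 4,1)
jne L2: taken
after add ecx, 14: ecx=38+14=52
after add ecx, 9: ecx=52+9=61
after add ecx, 4: ecx=61+4=65
after sub edx, 1: edx=4-1=3
cmp edx, 1  (cmp 3,1)
jne L2: taken
after add ecx, 14: ecx=65+14=79
after add ecx, 9: ecx=79+9=88
after add ecx, 4: ecx=88+4=92
after sub edx, 1: edx=3-1=2
cmp edx, 1  (cmp 2,1)
jne L2: taken
after add ecx, 14: ecx=92+14=106
after add ecx, 9: ecx=106+9=115
after add ecx, 4: ecx=115+4=119
after sub edx, 1: edx=2-1=1
cmp edx, 1  (cmp 1,1)
jne L2: not taken
after xor ecx, 9: ecx=119^9=126
halt.
Total executed instructions: 28.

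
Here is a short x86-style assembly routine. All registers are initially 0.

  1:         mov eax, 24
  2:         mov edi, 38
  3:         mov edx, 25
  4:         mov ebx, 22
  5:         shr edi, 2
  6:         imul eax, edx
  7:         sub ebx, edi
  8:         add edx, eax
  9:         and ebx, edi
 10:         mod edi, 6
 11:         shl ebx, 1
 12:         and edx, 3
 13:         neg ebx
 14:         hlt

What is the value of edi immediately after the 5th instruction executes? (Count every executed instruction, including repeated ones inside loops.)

9

mov eax, 24 → eax=24
mov edi, 38 → edi=38
mov edx, 25 → edx=25
mov ebx, 22 → ebx=22
shr edi, 2 → edi=38>>2=9
After step 5: edi = 9.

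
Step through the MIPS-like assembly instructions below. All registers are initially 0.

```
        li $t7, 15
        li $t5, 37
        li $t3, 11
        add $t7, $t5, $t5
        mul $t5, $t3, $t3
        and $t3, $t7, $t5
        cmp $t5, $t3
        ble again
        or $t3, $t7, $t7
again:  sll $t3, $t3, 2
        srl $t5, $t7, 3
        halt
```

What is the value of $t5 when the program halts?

9

after li $t7, 15: $t7=15
after li $t5, 37: $t5=37
after li $t3, 11: $t3=11
after add $t7, $t5, $t5: $t7=37+37=74
after mul $t5, $t3, $t3: $t5=11*11=121
after and $t3, $t7, $t5: $t3=74&121=72
cmp $t5, $t3  (cmp 121,72)
ble again: not taken
after or $t3, $t7, $t7: $t3=74|74=74
after sll $t3, $t3, 2: $t3=74<<2=296
after srl $t5, $t7, 3: $t5=74>>3=9
halt.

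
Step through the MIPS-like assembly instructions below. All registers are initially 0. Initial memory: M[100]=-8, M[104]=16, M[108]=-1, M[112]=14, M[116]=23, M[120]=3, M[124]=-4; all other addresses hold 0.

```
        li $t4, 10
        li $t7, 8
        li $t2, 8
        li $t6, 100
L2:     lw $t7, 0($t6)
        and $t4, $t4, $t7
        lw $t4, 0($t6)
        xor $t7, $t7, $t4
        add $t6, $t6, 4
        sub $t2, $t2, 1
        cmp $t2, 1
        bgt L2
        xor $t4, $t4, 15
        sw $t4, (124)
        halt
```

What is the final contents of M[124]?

-13

li $t4, 10 → $t4=10
li $t7, 8 → $t7=8
li $t2, 8 → $t2=8
li $t6, 100 → $t6=100
lw $t7, 0($t6) → $t7=M[100]=-8
and $t4, $t4, $t7 → $t4=10&(-8)=8
lw $t4, 0($t6) → $t4=M[100]=-8
xor $t7, $t7, $t4 → $t7=(-8)^(-8)=0
add $t6, $t6, 4 → $t6=100+4=104
sub $t2, $t2, 1 → $t2=8-1=7
cmp $t2, 1  (cmp 7,1)
bgt L2: taken
lw $t7, 0($t6) → $t7=M[104]=16
and $t4, $t4, $t7 → $t4=(-8)&16=16
lw $t4, 0($t6) → $t4=M[104]=16
xor $t7, $t7, $t4 → $t7=16^16=0
add $t6, $t6, 4 → $t6=104+4=108
sub $t2, $t2, 1 → $t2=7-1=6
cmp $t2, 1  (cmp 6,1)
bgt L2: taken
lw $t7, 0($t6) → $t7=M[108]=-1
and $t4, $t4, $t7 → $t4=16&(-1)=16
lw $t4, 0($t6) → $t4=M[108]=-1
xor $t7, $t7, $t4 → $t7=(-1)^(-1)=0
add $t6, $t6, 4 → $t6=108+4=112
sub $t2, $t2, 1 → $t2=6-1=5
cmp $t2, 1  (cmp 5,1)
bgt L2: taken
lw $t7, 0($t6) → $t7=M[112]=14
and $t4, $t4, $t7 → $t4=(-1)&14=14
lw $t4, 0($t6) → $t4=M[112]=14
xor $t7, $t7, $t4 → $t7=14^14=0
add $t6, $t6, 4 → $t6=112+4=116
sub $t2, $t2, 1 → $t2=5-1=4
cmp $t2, 1  (cmp 4,1)
bgt L2: taken
lw $t7, 0($t6) → $t7=M[116]=23
and $t4, $t4, $t7 → $t4=14&23=6
lw $t4, 0($t6) → $t4=M[116]=23
xor $t7, $t7, $t4 → $t7=23^23=0
add $t6, $t6, 4 → $t6=116+4=120
sub $t2, $t2, 1 → $t2=4-1=3
cmp $t2, 1  (cmp 3,1)
bgt L2: taken
lw $t7, 0($t6) → $t7=M[120]=3
and $t4, $t4, $t7 → $t4=23&3=3
lw $t4, 0($t6) → $t4=M[120]=3
xor $t7, $t7, $t4 → $t7=3^3=0
add $t6, $t6, 4 → $t6=120+4=124
sub $t2, $t2, 1 → $t2=3-1=2
cmp $t2, 1  (cmp 2,1)
bgt L2: taken
lw $t7, 0($t6) → $t7=M[124]=-4
and $t4, $t4, $t7 → $t4=3&(-4)=0
lw $t4, 0($t6) → $t4=M[124]=-4
xor $t7, $t7, $t4 → $t7=(-4)^(-4)=0
add $t6, $t6, 4 → $t6=124+4=128
sub $t2, $t2, 1 → $t2=2-1=1
cmp $t2, 1  (cmp 1,1)
bgt L2: not taken
xor $t4, $t4, 15 → $t4=(-4)^15=-13
sw $t4, (124) → M[124]=-13
halt.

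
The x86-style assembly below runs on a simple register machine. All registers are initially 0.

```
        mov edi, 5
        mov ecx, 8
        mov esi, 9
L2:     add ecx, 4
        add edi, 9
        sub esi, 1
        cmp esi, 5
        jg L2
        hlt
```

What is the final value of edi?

41

edi=5
ecx=8
esi=9
ecx=8+4=12
edi=5+9=14
esi=9-1=8
cmp esi, 5  (cmp 8,5)
jg L2: taken
ecx=12+4=16
edi=14+9=23
esi=8-1=7
cmp esi, 5  (cmp 7,5)
jg L2: taken
ecx=16+4=20
edi=23+9=32
esi=7-1=6
cmp esi, 5  (cmp 6,5)
jg L2: taken
ecx=20+4=24
edi=32+9=41
esi=6-1=5
cmp esi, 5  (cmp 5,5)
jg L2: not taken
halt.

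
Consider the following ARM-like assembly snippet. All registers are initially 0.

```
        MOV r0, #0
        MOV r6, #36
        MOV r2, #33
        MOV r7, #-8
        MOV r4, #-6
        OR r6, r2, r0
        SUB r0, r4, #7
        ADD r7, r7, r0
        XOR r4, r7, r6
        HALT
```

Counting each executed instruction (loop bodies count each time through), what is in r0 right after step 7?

-13

r0=0
r6=36
r2=33
r7=-8
r4=-6
r6=33|0=33
r0=(-6)-7=-13
After step 7: r0 = -13.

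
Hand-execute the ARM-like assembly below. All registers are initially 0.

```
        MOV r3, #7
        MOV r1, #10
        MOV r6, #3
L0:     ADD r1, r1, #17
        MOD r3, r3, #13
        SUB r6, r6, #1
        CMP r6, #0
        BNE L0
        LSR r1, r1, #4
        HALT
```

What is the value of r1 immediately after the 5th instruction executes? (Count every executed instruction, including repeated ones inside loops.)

27

after MOV r3, #7: r3=7
after MOV r1, #10: r1=10
after MOV r6, #3: r6=3
after ADD r1, r1, #17: r1=10+17=27
after MOD r3, r3, #13: r3=7%13=7
After step 5: r1 = 27.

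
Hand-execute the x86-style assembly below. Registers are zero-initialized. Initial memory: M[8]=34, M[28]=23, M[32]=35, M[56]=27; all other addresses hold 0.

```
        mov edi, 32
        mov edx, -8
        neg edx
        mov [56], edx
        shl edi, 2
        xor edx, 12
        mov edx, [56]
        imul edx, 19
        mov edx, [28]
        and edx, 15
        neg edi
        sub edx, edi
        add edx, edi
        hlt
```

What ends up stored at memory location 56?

8

after mov edi, 32: edi=32
after mov edx, -8: edx=-8
after neg edx: edx=-(-8)=8
mov [56], edx → M[56]=8
after shl edi, 2: edi=32<<2=128
after xor edx, 12: edx=8^12=4
after mov edx, [56]: edx=M[56]=8
after imul edx, 19: edx=8*19=152
after mov edx, [28]: edx=M[28]=23
after and edx, 15: edx=23&15=7
after neg edi: edi=-(128)=-128
after sub edx, edi: edx=7-(-128)=135
after add edx, edi: edx=135+(-128)=7
halt.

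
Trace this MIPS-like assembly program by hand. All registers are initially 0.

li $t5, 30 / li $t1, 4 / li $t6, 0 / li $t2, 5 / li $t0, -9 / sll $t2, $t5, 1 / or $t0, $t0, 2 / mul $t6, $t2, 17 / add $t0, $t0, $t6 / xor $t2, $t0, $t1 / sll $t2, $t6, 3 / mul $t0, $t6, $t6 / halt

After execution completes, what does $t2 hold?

8160

li $t5, 30 → $t5=30
li $t1, 4 → $t1=4
li $t6, 0 → $t6=0
li $t2, 5 → $t2=5
li $t0, -9 → $t0=-9
sll $t2, $t5, 1 → $t2=30<<1=60
or $t0, $t0, 2 → $t0=(-9)|2=-9
mul $t6, $t2, 17 → $t6=60*17=1020
add $t0, $t0, $t6 → $t0=(-9)+1020=1011
xor $t2, $t0, $t1 → $t2=1011^4=1015
sll $t2, $t6, 3 → $t2=1020<<3=8160
mul $t0, $t6, $t6 → $t0=1020*1020=1040400
halt.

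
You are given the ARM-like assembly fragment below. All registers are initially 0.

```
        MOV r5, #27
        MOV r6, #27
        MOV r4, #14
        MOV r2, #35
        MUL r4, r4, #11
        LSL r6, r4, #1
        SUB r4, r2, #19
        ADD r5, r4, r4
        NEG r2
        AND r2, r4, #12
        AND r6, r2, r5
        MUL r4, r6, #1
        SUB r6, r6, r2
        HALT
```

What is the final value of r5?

32

after MOV r5, #27: r5=27
after MOV r6, #27: r6=27
after MOV r4, #14: r4=14
after MOV r2, #35: r2=35
after MUL r4, r4, #11: r4=14*11=154
after LSL r6, r4, #1: r6=154<<1=308
after SUB r4, r2, #19: r4=35-19=16
after ADD r5, r4, r4: r5=16+16=32
after NEG r2: r2=-(35)=-35
after AND r2, r4, #12: r2=16&12=0
after AND r6, r2, r5: r6=0&32=0
after MUL r4, r6, #1: r4=0*1=0
after SUB r6, r6, r2: r6=0-0=0
halt.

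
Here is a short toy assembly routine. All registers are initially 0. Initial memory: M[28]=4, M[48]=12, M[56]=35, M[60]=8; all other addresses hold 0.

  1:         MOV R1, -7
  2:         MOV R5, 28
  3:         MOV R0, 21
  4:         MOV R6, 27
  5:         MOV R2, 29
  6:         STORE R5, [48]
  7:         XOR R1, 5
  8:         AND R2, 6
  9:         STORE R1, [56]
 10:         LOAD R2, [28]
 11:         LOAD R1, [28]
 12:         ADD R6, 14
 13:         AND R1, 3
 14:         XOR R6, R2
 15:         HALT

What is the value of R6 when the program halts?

R1=-7
R5=28
R0=21
R6=27
R2=29
STORE R5, [48] → M[48]=28
R1=(-7)^5=-4
R2=29&6=4
STORE R1, [56] → M[56]=-4
R2=M[28]=4
R1=M[28]=4
R6=27+14=41
R1=4&3=0
R6=41^4=45
halt.

45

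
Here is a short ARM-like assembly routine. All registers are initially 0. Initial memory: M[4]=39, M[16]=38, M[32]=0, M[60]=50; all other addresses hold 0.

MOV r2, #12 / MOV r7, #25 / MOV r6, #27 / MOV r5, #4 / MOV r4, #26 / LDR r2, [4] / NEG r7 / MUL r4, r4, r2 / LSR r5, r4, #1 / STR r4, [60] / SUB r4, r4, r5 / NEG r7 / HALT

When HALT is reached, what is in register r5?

after MOV r2, #12: r2=12
after MOV r7, #25: r7=25
after MOV r6, #27: r6=27
after MOV r5, #4: r5=4
after MOV r4, #26: r4=26
after LDR r2, [4]: r2=M[4]=39
after NEG r7: r7=-(25)=-25
after MUL r4, r4, r2: r4=26*39=1014
after LSR r5, r4, #1: r5=1014>>1=507
STR r4, [60] → M[60]=1014
after SUB r4, r4, r5: r4=1014-507=507
after NEG r7: r7=-(-25)=25
halt.

507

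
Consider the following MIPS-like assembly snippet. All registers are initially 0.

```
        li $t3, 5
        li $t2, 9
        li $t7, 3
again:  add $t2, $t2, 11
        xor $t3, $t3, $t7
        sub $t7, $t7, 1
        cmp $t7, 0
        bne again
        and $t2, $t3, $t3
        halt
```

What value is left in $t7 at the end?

0

li $t3, 5 → $t3=5
li $t2, 9 → $t2=9
li $t7, 3 → $t7=3
add $t2, $t2, 11 → $t2=9+11=20
xor $t3, $t3, $t7 → $t3=5^3=6
sub $t7, $t7, 1 → $t7=3-1=2
cmp $t7, 0  (cmp 2,0)
bne again: taken
add $t2, $t2, 11 → $t2=20+11=31
xor $t3, $t3, $t7 → $t3=6^2=4
sub $t7, $t7, 1 → $t7=2-1=1
cmp $t7, 0  (cmp 1,0)
bne again: taken
add $t2, $t2, 11 → $t2=31+11=42
xor $t3, $t3, $t7 → $t3=4^1=5
sub $t7, $t7, 1 → $t7=1-1=0
cmp $t7, 0  (cmp 0,0)
bne again: not taken
and $t2, $t3, $t3 → $t2=5&5=5
halt.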